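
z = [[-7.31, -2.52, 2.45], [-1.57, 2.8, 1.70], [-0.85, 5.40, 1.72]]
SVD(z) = [[-0.99,0.08,0.14], [-0.16,-0.51,-0.85], [0.0,-0.86,0.51]] @ diag([8.194841210824649, 6.678759546730888, 0.2520881717198697]) @ [[0.91,  0.25,  -0.33], [0.14,  -0.94,  -0.32], [-0.39,  0.25,  -0.89]]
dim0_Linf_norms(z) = [7.31, 5.4, 2.45]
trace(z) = -2.79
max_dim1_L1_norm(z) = 12.28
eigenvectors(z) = [[0.99, -0.05, 0.4], [0.15, -0.55, -0.27], [0.00, -0.83, 0.87]]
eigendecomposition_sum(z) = [[-7.24, -2.99, 2.43], [-1.08, -0.45, 0.36], [-0.03, -0.01, 0.01]] + [[-0.05, 0.32, 0.12], [-0.51, 3.35, 1.27], [-0.77, 5.08, 1.93]] + [[-0.02,0.16,-0.10],[0.02,-0.1,0.07],[-0.05,0.33,-0.22]]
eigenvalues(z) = [-7.67, 5.23, -0.34]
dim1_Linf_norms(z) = [7.31, 2.8, 5.4]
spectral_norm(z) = 8.19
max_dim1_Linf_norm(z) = 7.31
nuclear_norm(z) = 15.13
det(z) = 13.80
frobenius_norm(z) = 10.57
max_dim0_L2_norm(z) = 7.52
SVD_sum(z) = [[-7.37, -2.05, 2.65], [-1.16, -0.32, 0.42], [0.03, 0.01, -0.01]] + [[0.07, -0.48, -0.17], [-0.49, 3.18, 1.09], [-0.83, 5.36, 1.84]] + [[-0.01, 0.01, -0.03], [0.08, -0.05, 0.19], [-0.05, 0.03, -0.12]]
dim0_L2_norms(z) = [7.52, 6.58, 3.44]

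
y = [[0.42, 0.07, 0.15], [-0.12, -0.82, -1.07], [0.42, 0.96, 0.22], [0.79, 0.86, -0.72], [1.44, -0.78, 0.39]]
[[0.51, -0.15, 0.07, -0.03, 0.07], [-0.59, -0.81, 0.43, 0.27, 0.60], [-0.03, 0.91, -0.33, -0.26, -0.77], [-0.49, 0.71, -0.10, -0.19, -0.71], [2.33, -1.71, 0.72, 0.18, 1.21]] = y @[[0.99, -0.51, 0.28, -0.00, 0.28], [-0.68, 1.2, -0.45, -0.26, -0.96], [0.96, -0.11, -0.09, -0.05, 0.14]]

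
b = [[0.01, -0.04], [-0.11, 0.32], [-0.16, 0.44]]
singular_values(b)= [0.58, 0.01]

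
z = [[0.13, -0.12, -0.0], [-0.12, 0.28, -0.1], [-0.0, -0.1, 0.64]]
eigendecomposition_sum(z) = [[0.04, 0.03, 0.0], [0.03, 0.02, 0.0], [0.00, 0.0, 0.00]] + [[0.08, -0.14, -0.04], [-0.14, 0.22, 0.07], [-0.04, 0.07, 0.02]] + [[0.0, -0.01, 0.04], [-0.01, 0.05, -0.17], [0.04, -0.17, 0.62]]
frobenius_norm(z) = 0.74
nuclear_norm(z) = 1.05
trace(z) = 1.05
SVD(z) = [[0.06, 0.51, 0.86],[-0.27, -0.82, 0.51],[0.96, -0.26, 0.09]] @ diag([0.6677065032309805, 0.32304418336168134, 0.0592493134073382]) @ [[0.06,  -0.27,  0.96], [0.51,  -0.82,  -0.26], [0.86,  0.51,  0.09]]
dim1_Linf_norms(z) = [0.13, 0.28, 0.64]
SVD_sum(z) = [[0.00, -0.01, 0.04],[-0.01, 0.05, -0.17],[0.04, -0.17, 0.62]] + [[0.08, -0.14, -0.04], [-0.14, 0.22, 0.07], [-0.04, 0.07, 0.02]] + [[0.04, 0.03, 0.0], [0.03, 0.02, 0.0], [0.00, 0.00, 0.00]]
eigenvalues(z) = [0.06, 0.32, 0.67]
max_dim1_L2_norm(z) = 0.65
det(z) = 0.01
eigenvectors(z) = [[-0.86, 0.51, 0.06], [-0.51, -0.82, -0.27], [-0.09, -0.26, 0.96]]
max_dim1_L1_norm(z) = 0.74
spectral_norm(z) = 0.67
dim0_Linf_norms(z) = [0.13, 0.28, 0.64]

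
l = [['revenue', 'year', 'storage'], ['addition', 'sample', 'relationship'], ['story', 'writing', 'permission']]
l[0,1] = 'year'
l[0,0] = 'revenue'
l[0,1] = 'year'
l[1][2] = 'relationship'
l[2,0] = 'story'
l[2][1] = 'writing'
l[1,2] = 'relationship'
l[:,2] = ['storage', 'relationship', 'permission']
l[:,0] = ['revenue', 'addition', 'story']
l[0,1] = 'year'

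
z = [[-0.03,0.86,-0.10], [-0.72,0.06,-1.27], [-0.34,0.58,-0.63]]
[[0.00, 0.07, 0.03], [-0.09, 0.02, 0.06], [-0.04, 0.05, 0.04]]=z @ [[0.04, -0.04, 0.03], [0.01, 0.08, 0.03], [0.05, 0.01, -0.06]]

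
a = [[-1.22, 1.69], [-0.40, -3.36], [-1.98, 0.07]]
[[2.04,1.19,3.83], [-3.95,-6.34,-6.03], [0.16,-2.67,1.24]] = a @ [[-0.04, 1.41, -0.56], [1.18, 1.72, 1.86]]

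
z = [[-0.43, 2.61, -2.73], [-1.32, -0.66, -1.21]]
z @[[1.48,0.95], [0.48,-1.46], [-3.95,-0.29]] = [[11.40, -3.43], [2.51, 0.06]]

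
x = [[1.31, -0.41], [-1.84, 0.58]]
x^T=[[1.31,-1.84],[-0.41,0.58]]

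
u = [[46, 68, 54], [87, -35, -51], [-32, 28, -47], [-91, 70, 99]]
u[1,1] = -35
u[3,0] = -91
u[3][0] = -91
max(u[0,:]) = 68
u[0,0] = 46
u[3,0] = -91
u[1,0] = 87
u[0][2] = 54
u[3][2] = 99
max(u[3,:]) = 99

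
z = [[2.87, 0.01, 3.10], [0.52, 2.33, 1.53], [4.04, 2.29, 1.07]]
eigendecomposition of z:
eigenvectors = [[0.52, -0.64, 0.47], [0.23, -0.36, -0.88], [-0.83, -0.68, -0.10]]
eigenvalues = [-2.08, 6.13, 2.22]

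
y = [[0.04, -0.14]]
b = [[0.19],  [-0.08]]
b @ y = [[0.01, -0.03],[-0.00, 0.01]]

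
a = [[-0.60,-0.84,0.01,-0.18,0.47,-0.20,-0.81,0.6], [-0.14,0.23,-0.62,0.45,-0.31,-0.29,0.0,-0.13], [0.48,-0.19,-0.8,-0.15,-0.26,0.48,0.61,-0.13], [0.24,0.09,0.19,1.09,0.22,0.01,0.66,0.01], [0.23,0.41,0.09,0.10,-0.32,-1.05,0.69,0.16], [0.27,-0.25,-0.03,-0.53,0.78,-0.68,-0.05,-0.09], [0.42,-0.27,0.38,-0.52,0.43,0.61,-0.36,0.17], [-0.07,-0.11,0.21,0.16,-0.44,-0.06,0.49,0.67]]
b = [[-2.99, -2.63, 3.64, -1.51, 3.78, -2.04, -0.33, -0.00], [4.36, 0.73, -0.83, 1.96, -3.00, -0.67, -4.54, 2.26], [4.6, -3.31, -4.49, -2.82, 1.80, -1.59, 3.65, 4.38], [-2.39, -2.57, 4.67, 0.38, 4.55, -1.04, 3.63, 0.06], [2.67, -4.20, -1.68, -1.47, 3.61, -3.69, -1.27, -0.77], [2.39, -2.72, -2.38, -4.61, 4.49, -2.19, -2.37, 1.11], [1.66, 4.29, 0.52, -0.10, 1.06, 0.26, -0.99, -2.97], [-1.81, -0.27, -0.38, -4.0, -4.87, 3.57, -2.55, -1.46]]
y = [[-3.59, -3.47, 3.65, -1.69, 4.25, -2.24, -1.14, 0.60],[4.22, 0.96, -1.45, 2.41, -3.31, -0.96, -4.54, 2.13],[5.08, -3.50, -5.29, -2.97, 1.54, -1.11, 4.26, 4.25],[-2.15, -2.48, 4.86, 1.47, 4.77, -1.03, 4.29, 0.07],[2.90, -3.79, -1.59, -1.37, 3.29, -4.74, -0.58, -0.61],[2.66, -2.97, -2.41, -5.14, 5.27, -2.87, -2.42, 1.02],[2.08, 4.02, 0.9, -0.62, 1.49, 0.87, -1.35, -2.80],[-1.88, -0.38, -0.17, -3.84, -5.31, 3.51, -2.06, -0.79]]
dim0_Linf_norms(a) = [0.6, 0.84, 0.8, 1.09, 0.78, 1.05, 0.81, 0.67]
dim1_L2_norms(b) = [7.07, 7.7, 9.92, 8.32, 7.66, 8.48, 5.69, 8.04]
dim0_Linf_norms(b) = [4.6, 4.29, 4.67, 4.61, 4.87, 3.69, 4.54, 4.38]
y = b + a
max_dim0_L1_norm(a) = 3.67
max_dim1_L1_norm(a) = 3.71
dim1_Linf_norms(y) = [4.25, 4.54, 5.29, 4.86, 4.74, 5.27, 4.02, 5.31]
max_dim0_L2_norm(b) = 10.26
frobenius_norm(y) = 23.94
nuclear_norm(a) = 8.55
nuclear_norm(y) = 55.91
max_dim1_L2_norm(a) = 1.54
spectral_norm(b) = 14.12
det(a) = -0.08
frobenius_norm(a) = 3.52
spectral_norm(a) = 2.20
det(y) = 217129.72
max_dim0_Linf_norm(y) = 5.31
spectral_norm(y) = 14.97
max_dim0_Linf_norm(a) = 1.09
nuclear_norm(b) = 52.69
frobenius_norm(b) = 22.46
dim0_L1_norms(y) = [24.56, 21.57, 20.32, 19.51, 29.23, 17.33, 20.64, 12.27]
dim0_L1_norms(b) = [22.87, 20.72, 18.59, 16.85, 27.16, 15.05, 19.33, 13.01]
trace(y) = -8.17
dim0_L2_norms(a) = [0.99, 1.06, 1.12, 1.43, 1.23, 1.51, 1.52, 0.95]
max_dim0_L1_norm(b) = 27.16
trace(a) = -0.77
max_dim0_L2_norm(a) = 1.52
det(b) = 262549.47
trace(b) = -7.40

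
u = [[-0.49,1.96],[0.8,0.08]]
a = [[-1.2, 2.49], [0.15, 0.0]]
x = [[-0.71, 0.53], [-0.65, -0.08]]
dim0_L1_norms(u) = [1.29, 2.04]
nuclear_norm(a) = 2.90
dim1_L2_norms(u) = [2.02, 0.8]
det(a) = -0.37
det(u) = -1.61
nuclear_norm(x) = 1.42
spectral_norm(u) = 2.02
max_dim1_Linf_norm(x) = 0.71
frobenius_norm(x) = 1.10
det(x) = 0.40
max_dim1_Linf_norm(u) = 1.96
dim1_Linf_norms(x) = [0.71, 0.65]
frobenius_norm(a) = 2.77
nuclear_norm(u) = 2.82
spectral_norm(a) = 2.76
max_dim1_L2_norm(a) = 2.76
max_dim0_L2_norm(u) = 1.96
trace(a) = -1.20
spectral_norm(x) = 1.03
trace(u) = -0.41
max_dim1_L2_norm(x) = 0.89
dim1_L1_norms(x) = [1.24, 0.73]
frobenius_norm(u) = 2.17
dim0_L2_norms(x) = [0.96, 0.54]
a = u + x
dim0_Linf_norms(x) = [0.71, 0.53]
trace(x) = -0.79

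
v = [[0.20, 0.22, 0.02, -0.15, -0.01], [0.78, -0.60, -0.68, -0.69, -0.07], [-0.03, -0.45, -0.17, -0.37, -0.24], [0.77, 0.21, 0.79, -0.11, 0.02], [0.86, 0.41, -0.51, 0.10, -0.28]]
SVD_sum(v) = [[0.11, -0.03, -0.07, -0.06, -0.02], [0.97, -0.28, -0.62, -0.52, -0.2], [0.25, -0.07, -0.16, -0.13, -0.05], [0.14, -0.04, -0.09, -0.08, -0.03], [0.59, -0.17, -0.38, -0.31, -0.12]] + [[0.14,0.12,0.12,0.04,0.0], [-0.22,-0.20,-0.19,-0.07,-0.0], [-0.26,-0.24,-0.23,-0.09,-0.0], [0.6,0.54,0.53,0.20,0.01], [0.3,0.27,0.26,0.10,0.00]] + [[-0.00, 0.01, -0.02, 0.01, -0.00], [0.01, -0.12, 0.15, -0.11, 0.03], [0.01, -0.15, 0.19, -0.13, 0.04], [0.02, -0.27, 0.35, -0.25, 0.07], [-0.03, 0.33, -0.41, 0.30, -0.08]] + [[0.0, 0.0, -0.00, 0.00, 0.01], [0.01, 0.0, -0.02, 0.0, 0.11], [-0.03, -0.00, 0.04, -0.00, -0.22], [-0.0, -0.0, 0.00, -0.00, -0.02], [-0.01, -0.00, 0.01, -0.0, -0.08]] + [[-0.05, 0.12, -0.01, -0.15, 0.00], [0.00, -0.0, 0.0, 0.01, -0.0], [-0.0, 0.01, -0.0, -0.01, 0.0], [0.01, -0.02, 0.00, 0.02, -0.0], [0.01, -0.02, 0.0, 0.02, -0.0]]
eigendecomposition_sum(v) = [[0.14+0.00j, 0.07+0.00j, -0.12+0.00j, -0.04+0.00j, 0.02+0.00j], [0.25+0.00j, 0.13+0.00j, (-0.21+0j), -0.07+0.00j, 0.04+0.00j], [-0.26-0.00j, (-0.14-0j), 0.22-0.00j, (0.07-0j), -0.05-0.00j], [(-0.05-0j), (-0.03-0j), (0.04-0j), (0.01-0j), (-0.01-0j)], [(0.41+0j), (0.21+0j), -0.35+0.00j, -0.11+0.00j, 0.07+0.00j]] + [[(0.17+0.16j),(-0.02+0.02j),0.03+0.10j,-0.13+0.05j,(-0.05+0j)],[-0.24+0.21j,-0.03-0.03j,-0.15+0.03j,-0.05-0.18j,0.00-0.06j],[-0.10+0.28j,-0.03-0.01j,-0.11+0.09j,(-0.12-0.12j),-0.03-0.05j],[0.63-0.01j,(0.01+0.07j),0.25+0.15j,-0.15+0.33j,(-0.08+0.09j)],[(0.19-0.21j),0.03+0.02j,(0.13-0.04j),0.06+0.15j,0.01+0.06j]] + [[0.17-0.16j,-0.02-0.02j,0.03-0.10j,(-0.13-0.05j),-0.05-0.00j], [(-0.24-0.21j),(-0.03+0.03j),(-0.15-0.03j),-0.05+0.18j,0.06j], [(-0.1-0.28j),(-0.03+0.01j),-0.11-0.09j,(-0.12+0.12j),-0.03+0.05j], [(0.63+0.01j),(0.01-0.07j),(0.25-0.15j),(-0.15-0.33j),(-0.08-0.09j)], [(0.19+0.21j),0.03-0.02j,0.13+0.04j,0.06-0.15j,0.01-0.06j]] + [[(-0.3+0j),(0.2-0j),0.06+0.00j,(0.15-0j),(0.04+0j)], [(1-0j),-0.66+0.00j,-0.20-0.00j,-0.51+0.00j,-0.14-0.00j], [0.48-0.00j,(-0.32+0j),-0.10-0.00j,-0.25+0.00j,(-0.07-0j)], [-0.51+0.00j,0.34-0.00j,(0.1+0j),0.26-0.00j,(0.07+0j)], [(0.26-0j),-0.17+0.00j,-0.05-0.00j,(-0.13+0j),-0.04-0.00j]] + [[0.01+0.00j, -0.02-0.00j, (0.02-0j), -0.01-0.00j, 0.02-0.00j], [(0.01+0j), -0.02-0.00j, 0.02-0.00j, (-0.01-0j), (0.02-0j)], [-0.04-0.00j, 0.07+0.00j, (-0.08+0j), (0.05+0j), -0.07+0.00j], [(0.07+0j), (-0.12-0j), 0.13-0.00j, (-0.08-0j), 0.12-0.00j], [(-0.2-0j), 0.31+0.00j, (-0.37+0j), (0.22+0j), (-0.33+0j)]]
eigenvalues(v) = [(0.58+0j), (-0.11+0.61j), (-0.11-0.61j), (-0.82+0j), (-0.5+0j)]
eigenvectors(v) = [[(0.25+0j), (0.2+0.19j), (0.2-0.19j), -0.23+0.00j, -0.05+0.00j], [(0.44+0j), -0.29+0.24j, -0.29-0.24j, 0.78+0.00j, -0.06+0.00j], [-0.46+0.00j, -0.12+0.33j, -0.12-0.33j, (0.37+0j), 0.20+0.00j], [-0.09+0.00j, 0.74+0.00j, (0.74-0j), -0.40+0.00j, -0.34+0.00j], [0.72+0.00j, (0.23-0.25j), (0.23+0.25j), 0.20+0.00j, 0.92+0.00j]]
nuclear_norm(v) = 4.18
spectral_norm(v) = 1.59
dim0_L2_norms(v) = [1.41, 0.91, 1.17, 0.81, 0.38]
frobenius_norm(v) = 2.23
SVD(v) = [[-0.1, 0.18, -0.03, 0.04, -0.98], [-0.82, -0.29, 0.26, 0.41, 0.04], [-0.21, -0.34, 0.32, -0.85, -0.09], [-0.12, 0.78, 0.59, -0.08, 0.13], [-0.50, 0.39, -0.7, -0.30, 0.13]] @ diag([1.590304012160593, 1.2570645376360856, 0.8724282936746914, 0.26473627834464963, 0.19825607795924888]) @ [[-0.74, 0.21, 0.47, 0.39, 0.16], [0.61, 0.55, 0.54, 0.20, 0.01], [0.05, -0.54, 0.67, -0.49, 0.13], [0.11, 0.02, -0.17, 0.02, 0.98], [0.25, -0.61, 0.05, 0.75, -0.02]]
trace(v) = -0.96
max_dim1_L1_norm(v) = 2.82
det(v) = 0.09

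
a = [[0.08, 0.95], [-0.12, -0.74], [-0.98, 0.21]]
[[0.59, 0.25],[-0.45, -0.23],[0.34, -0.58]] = a @ [[-0.21, 0.64],[0.64, 0.21]]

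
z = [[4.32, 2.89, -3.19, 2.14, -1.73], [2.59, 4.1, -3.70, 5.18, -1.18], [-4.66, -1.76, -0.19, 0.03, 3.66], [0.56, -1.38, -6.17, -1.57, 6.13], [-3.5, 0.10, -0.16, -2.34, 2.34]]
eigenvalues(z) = [(10.51+0j), (1.77+0j), (-0.32+0j), (-1.48+4.86j), (-1.48-4.86j)]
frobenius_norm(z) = 15.87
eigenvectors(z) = [[(0.61+0j),(-0.04+0j),(-0.4+0j),(-0.06+0.03j),-0.06-0.03j], [(0.6+0j),(-0.69+0j),-0.31+0.00j,(-0.22-0.37j),-0.22+0.37j], [-0.45+0.00j,-0.39+0.00j,-0.58+0.00j,(0.19-0.31j),(0.19+0.31j)], [0.06+0.00j,(-0.09+0j),(-0.1+0j),(0.78+0j),0.78-0.00j], [-0.26+0.00j,(-0.6+0j),(-0.63+0j),0.15+0.22j,(0.15-0.22j)]]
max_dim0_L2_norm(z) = 7.87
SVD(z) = [[-0.53,0.23,0.16,0.25,-0.76],[-0.59,0.31,-0.64,0.02,0.38],[0.44,0.18,-0.64,-0.34,-0.5],[0.21,0.90,0.33,-0.11,0.16],[0.35,0.11,-0.23,0.90,0.03]] @ diag([11.733021551778705, 9.453204945095598, 4.490479845505771, 2.1901180831307774, 0.1392661860135911]) @ [[-0.6, -0.43, 0.21, -0.46, 0.46], [0.11, 0.04, -0.79, 0.05, 0.6], [0.67, -0.33, -0.02, -0.66, -0.08], [-0.22, 0.75, -0.12, -0.59, -0.13], [0.36, 0.37, 0.56, 0.08, 0.64]]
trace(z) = 9.00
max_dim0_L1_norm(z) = 15.63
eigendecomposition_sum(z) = [[4.62+0.00j, (2.56+0j), (-3.48+0j), (2.16-0j), -1.29-0.00j], [4.58+0.00j, (2.53+0j), (-3.45+0j), 2.14-0.00j, -1.28-0.00j], [(-3.44-0j), -1.90-0.00j, (2.6+0j), (-1.61+0j), 0.96+0.00j], [0.44+0.00j, (0.25+0j), (-0.33+0j), 0.21-0.00j, -0.12-0.00j], [(-1.98-0j), -1.10-0.00j, (1.5+0j), -0.93+0.00j, 0.55+0.00j]] + [[(-0.09-0j), (0.08+0j), (-0.06+0j), 0.02+0.00j, (0.07+0j)], [-1.59-0.00j, 1.37+0.00j, -0.95+0.00j, 0.28+0.00j, (1.17+0j)], [-0.91-0.00j, 0.78+0.00j, (-0.54+0j), 0.16+0.00j, (0.67+0j)], [(-0.2-0j), 0.17+0.00j, -0.12+0.00j, 0.03+0.00j, 0.14+0.00j], [(-1.37-0j), 1.18+0.00j, (-0.82+0j), 0.24+0.00j, (1.01+0j)]] + [[(-0.19+0j), 0.09-0.00j, (-0.13+0j), (0.04-0j), -0.01-0.00j],[(-0.15+0j), 0.07-0.00j, (-0.1+0j), 0.03-0.00j, -0.01-0.00j],[-0.28+0.00j, 0.13-0.00j, -0.19+0.00j, (0.06-0j), -0.01-0.00j],[(-0.05+0j), (0.02-0j), (-0.03+0j), 0.01-0.00j, (-0-0j)],[(-0.3+0j), (0.14-0j), -0.21+0.00j, (0.07-0j), (-0.01-0j)]] + [[(-0.01+0.02j),0.08-0.01j,(0.24-0.06j),-0.04-0.21j,(-0.25+0.08j)],[-0.12-0.04j,0.07+0.54j,0.40+1.58j,1.37-0.25j,(-0.53-1.64j)],[-0.02-0.11j,-0.38+0.26j,(-1.03+0.9j),0.71+0.93j,1.02-1.02j],[0.18-0.15j,-0.91-0.42j,-2.84-0.87j,-0.91+2.36j,(3.06+0.73j)],[0.08+0.02j,-0.06-0.34j,-0.31-0.99j,-0.86+0.21j,0.40+1.03j]] + [[(-0.01-0.02j), 0.08+0.01j, 0.24+0.06j, (-0.04+0.21j), -0.25-0.08j],  [(-0.12+0.04j), (0.07-0.54j), 0.40-1.58j, (1.37+0.25j), -0.53+1.64j],  [(-0.02+0.11j), (-0.38-0.26j), (-1.03-0.9j), 0.71-0.93j, 1.02+1.02j],  [(0.18+0.15j), -0.91+0.42j, -2.84+0.87j, (-0.91-2.36j), (3.06-0.73j)],  [0.08-0.02j, -0.06+0.34j, -0.31+0.99j, -0.86-0.21j, 0.40-1.03j]]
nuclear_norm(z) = 28.01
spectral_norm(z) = 11.73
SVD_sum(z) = [[3.73, 2.67, -1.31, 2.86, -2.85], [4.17, 2.98, -1.46, 3.19, -3.18], [-3.08, -2.2, 1.08, -2.36, 2.35], [-1.48, -1.06, 0.52, -1.13, 1.13], [-2.48, -1.77, 0.87, -1.9, 1.89]] + [[0.25,0.09,-1.74,0.1,1.32],[0.33,0.12,-2.32,0.14,1.75],[0.2,0.07,-1.37,0.08,1.04],[0.96,0.35,-6.70,0.4,5.07],[0.12,0.04,-0.81,0.05,0.61]] + [[0.5, -0.25, -0.01, -0.49, -0.06], [-1.92, 0.95, 0.05, 1.87, 0.22], [-1.92, 0.95, 0.05, 1.87, 0.22], [1.01, -0.50, -0.03, -0.99, -0.12], [-0.70, 0.34, 0.02, 0.68, 0.08]] + [[-0.12, 0.42, -0.07, -0.33, -0.07], [-0.01, 0.03, -0.01, -0.02, -0.01], [0.17, -0.56, 0.09, 0.44, 0.09], [0.05, -0.18, 0.03, 0.14, 0.03], [-0.44, 1.48, -0.24, -1.17, -0.25]] + [[-0.04, -0.04, -0.06, -0.01, -0.07],[0.02, 0.02, 0.03, 0.0, 0.03],[-0.03, -0.03, -0.04, -0.01, -0.05],[0.01, 0.01, 0.01, 0.00, 0.01],[0.0, 0.0, 0.0, 0.0, 0.0]]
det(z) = -151.91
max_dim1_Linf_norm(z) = 6.17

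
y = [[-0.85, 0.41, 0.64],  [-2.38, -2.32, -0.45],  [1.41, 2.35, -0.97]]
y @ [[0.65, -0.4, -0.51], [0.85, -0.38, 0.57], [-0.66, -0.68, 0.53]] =[[-0.63, -0.25, 1.01], [-3.22, 2.14, -0.35], [3.55, -0.80, 0.11]]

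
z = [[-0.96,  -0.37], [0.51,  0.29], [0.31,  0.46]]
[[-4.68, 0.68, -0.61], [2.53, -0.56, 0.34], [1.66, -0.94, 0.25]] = z @ [[4.71,0.11,0.57], [0.43,-2.11,0.17]]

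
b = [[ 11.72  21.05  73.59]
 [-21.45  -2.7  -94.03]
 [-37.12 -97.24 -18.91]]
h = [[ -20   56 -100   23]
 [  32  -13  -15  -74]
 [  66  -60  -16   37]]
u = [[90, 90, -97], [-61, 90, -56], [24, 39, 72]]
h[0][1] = 56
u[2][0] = 24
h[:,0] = [-20, 32, 66]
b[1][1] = -2.7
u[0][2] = -97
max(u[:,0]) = 90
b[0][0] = 11.72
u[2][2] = 72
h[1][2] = -15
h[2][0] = 66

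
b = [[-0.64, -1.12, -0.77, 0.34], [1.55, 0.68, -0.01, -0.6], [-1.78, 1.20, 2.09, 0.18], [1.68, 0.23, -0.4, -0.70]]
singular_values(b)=[3.48, 2.44, 0.21, 0.0]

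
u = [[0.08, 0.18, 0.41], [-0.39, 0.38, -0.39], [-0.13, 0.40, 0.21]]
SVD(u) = [[-0.25, -0.70, -0.67], [0.93, 0.01, -0.36], [0.26, -0.72, 0.65]] @ diag([0.7174381827434951, 0.6014793091798333, 0.002257115473788289]) @ [[-0.58,0.58,-0.57], [0.05,-0.68,-0.73], [0.81,0.46,-0.36]]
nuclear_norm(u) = 1.32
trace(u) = 0.67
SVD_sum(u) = [[0.10, -0.1, 0.1], [-0.39, 0.39, -0.38], [-0.11, 0.11, -0.11]] + [[-0.02, 0.28, 0.31], [0.0, -0.01, -0.01], [-0.02, 0.29, 0.32]] + [[-0.0, -0.0, 0.0], [-0.0, -0.00, 0.00], [0.00, 0.00, -0.0]]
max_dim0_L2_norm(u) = 0.6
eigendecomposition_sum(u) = [[-0.00-0.00j, -0.00+0.00j, -0j], [(-0-0j), (-0+0j), -0j], [0j, 0.00-0.00j, -0.00+0.00j]] + [[0.04+0.13j,0.09-0.17j,0.20+0.08j], [(-0.19-0j),0.19+0.19j,(-0.2+0.24j)], [-0.07+0.14j,(0.2-0.07j),0.11+0.22j]] + [[(0.04-0.13j), 0.09+0.17j, 0.20-0.08j], [(-0.19+0j), (0.19-0.19j), (-0.2-0.24j)], [(-0.07-0.14j), 0.20+0.07j, (0.11-0.22j)]]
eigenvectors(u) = [[0.81+0.00j,-0.15-0.47j,(-0.15+0.47j)], [(0.46+0j),0.69+0.00j,0.69-0.00j], [-0.36+0.00j,0.23-0.49j,0.23+0.49j]]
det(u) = -0.00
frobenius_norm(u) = 0.94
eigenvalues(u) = [(-0+0j), (0.34+0.54j), (0.34-0.54j)]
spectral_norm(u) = 0.72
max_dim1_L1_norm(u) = 1.16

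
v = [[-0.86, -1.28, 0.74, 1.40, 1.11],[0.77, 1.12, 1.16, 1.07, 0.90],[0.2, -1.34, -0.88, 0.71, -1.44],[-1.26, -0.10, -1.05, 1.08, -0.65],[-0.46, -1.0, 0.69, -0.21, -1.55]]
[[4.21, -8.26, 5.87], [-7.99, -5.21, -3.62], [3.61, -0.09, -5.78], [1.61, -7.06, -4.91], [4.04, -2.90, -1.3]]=v @ [[-2.0, 3.53, -1.85], [-3.8, -1.19, -2.98], [-0.67, -2.51, 0.96], [-1.63, -4.33, -3.51], [0.36, 1.06, 4.21]]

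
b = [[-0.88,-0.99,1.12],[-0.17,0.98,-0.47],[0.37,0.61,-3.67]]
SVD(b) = [[-0.36, -0.72, -0.6], [0.17, 0.58, -0.8], [0.92, -0.39, -0.09]] @ diag([4.047949423309847, 1.1644143297014706, 0.6747182635080688]) @ [[0.16, 0.27, -0.95], [0.33, 0.89, 0.31], [0.93, -0.36, 0.05]]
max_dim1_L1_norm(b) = 4.65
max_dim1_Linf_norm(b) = 3.67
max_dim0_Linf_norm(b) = 3.67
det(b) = 3.18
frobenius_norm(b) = 4.27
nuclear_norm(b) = 5.89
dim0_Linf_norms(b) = [0.88, 0.99, 3.67]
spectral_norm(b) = 4.05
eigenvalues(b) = [-3.75, -0.83, 1.02]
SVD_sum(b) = [[-0.23, -0.39, 1.39], [0.11, 0.18, -0.65], [0.58, 0.99, -3.53]] + [[-0.28, -0.74, -0.25], [0.22, 0.60, 0.21], [-0.15, -0.4, -0.14]] + [[-0.37, 0.15, -0.02], [-0.5, 0.20, -0.03], [-0.06, 0.02, -0.00]]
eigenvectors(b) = [[0.34, 0.98, -0.42],[-0.08, 0.13, 0.90],[-0.94, 0.16, 0.08]]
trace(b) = -3.57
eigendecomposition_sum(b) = [[-0.18, -0.21, 1.3],[0.04, 0.05, -0.31],[0.5, 0.57, -3.62]] + [[-0.75, -0.33, -0.24],[-0.10, -0.04, -0.03],[-0.12, -0.05, -0.04]] + [[0.05,-0.46,0.06], [-0.11,0.97,-0.12], [-0.01,0.09,-0.01]]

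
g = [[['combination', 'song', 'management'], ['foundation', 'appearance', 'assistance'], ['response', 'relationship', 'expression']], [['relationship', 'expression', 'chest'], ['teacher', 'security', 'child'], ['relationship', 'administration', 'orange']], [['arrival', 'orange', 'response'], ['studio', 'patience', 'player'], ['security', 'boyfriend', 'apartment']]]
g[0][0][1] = 'song'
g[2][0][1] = 'orange'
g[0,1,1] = 'appearance'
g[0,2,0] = 'response'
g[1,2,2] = 'orange'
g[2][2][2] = 'apartment'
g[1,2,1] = 'administration'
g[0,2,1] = 'relationship'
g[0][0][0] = 'combination'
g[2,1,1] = 'patience'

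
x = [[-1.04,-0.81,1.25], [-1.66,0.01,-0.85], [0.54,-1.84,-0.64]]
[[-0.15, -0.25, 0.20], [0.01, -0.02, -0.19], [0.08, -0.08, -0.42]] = x @ [[0.04,  0.06,  -0.01], [-0.0,  0.09,  0.14], [-0.09,  -0.09,  0.24]]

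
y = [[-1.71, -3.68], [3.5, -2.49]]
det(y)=17.138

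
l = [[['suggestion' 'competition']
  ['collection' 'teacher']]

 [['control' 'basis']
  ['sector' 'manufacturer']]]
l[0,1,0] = 'collection'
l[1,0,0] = 'control'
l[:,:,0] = [['suggestion', 'collection'], ['control', 'sector']]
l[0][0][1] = 'competition'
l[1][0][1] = 'basis'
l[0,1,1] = 'teacher'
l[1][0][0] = 'control'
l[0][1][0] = 'collection'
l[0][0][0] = 'suggestion'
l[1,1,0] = 'sector'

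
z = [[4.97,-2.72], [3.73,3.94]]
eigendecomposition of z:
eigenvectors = [[(0.1+0.64j), (0.1-0.64j)], [(0.76+0j), 0.76-0.00j]]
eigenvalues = [(4.46+3.14j), (4.46-3.14j)]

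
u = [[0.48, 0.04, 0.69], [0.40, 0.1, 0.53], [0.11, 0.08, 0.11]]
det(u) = -0.00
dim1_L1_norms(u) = [1.21, 1.03, 0.3]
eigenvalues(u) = [0.72, 0.0, -0.03]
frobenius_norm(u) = 1.09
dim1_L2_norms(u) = [0.84, 0.67, 0.17]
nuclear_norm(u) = 1.18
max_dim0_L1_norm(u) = 1.33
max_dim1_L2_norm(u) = 0.84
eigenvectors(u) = [[-0.73, -0.78, -0.80], [-0.65, 0.36, 0.06], [-0.22, 0.52, 0.59]]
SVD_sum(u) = [[0.49, 0.08, 0.68], [0.39, 0.06, 0.54], [0.09, 0.02, 0.13]] + [[-0.01,-0.04,0.01], [0.01,0.04,-0.01], [0.02,0.06,-0.02]] + [[0.0, -0.0, -0.0], [-0.0, 0.00, 0.0], [0.00, -0.00, -0.0]]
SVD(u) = [[-0.77, 0.48, 0.41], [-0.62, -0.42, -0.66], [-0.15, -0.77, 0.62]] @ diag([1.086926330347067, 0.09050492839934045, 0.00010165474642928824]) @ [[-0.58, -0.10, -0.81], [-0.23, -0.93, 0.28], [0.78, -0.35, -0.52]]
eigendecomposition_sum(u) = [[0.45,  0.11,  0.60], [0.4,  0.10,  0.54], [0.13,  0.03,  0.18]] + [[0.00, -0.00, 0.00], [-0.00, 0.00, -0.0], [-0.0, 0.00, -0.0]] + [[0.03, -0.06, 0.09], [-0.0, 0.00, -0.01], [-0.02, 0.05, -0.07]]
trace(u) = 0.69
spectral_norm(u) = 1.09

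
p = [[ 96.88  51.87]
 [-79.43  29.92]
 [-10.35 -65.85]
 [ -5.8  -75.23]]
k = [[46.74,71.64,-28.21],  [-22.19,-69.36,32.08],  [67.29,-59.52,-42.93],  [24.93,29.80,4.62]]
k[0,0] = 46.74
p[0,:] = [96.88, 51.87]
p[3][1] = -75.23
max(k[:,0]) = 67.29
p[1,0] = -79.43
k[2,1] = -59.52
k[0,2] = -28.21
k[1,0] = -22.19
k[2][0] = 67.29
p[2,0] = -10.35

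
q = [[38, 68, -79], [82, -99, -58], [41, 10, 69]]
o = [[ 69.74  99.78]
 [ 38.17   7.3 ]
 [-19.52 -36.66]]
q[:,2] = [-79, -58, 69]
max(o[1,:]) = 38.17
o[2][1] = -36.66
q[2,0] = 41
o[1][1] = 7.3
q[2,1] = 10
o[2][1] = -36.66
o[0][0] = 69.74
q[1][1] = -99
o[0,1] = 99.78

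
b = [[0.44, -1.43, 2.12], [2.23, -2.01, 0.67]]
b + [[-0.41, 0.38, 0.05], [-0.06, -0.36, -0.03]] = [[0.03, -1.05, 2.17], [2.17, -2.37, 0.64]]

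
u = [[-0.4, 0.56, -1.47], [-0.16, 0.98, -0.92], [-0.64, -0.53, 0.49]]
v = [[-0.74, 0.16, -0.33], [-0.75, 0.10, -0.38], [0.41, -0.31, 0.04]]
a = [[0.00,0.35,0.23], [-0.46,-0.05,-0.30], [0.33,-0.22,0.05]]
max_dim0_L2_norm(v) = 1.13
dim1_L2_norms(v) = [0.83, 0.85, 0.52]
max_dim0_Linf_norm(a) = 0.46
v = u @ a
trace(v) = -0.60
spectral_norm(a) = 0.64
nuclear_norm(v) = 1.53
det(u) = -0.67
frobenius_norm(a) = 0.80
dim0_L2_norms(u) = [0.77, 1.25, 1.8]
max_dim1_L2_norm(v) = 0.85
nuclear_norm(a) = 1.12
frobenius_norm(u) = 2.32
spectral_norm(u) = 2.14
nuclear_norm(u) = 3.34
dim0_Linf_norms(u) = [0.64, 0.98, 1.47]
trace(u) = 1.07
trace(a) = 0.00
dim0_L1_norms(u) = [1.2, 2.07, 2.88]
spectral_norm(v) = 1.26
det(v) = 0.00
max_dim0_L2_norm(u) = 1.8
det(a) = 0.00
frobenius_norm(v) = 1.29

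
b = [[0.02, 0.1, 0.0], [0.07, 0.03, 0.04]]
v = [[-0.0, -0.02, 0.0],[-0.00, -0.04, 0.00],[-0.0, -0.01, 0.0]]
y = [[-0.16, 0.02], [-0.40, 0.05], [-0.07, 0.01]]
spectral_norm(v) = 0.05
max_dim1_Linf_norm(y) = 0.4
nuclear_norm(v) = 0.05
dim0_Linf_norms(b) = [0.07, 0.1, 0.04]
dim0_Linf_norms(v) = [0.0, 0.04, 0.0]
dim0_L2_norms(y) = [0.44, 0.05]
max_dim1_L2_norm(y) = 0.4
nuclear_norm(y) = 0.44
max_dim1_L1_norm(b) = 0.14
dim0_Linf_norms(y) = [0.4, 0.05]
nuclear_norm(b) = 0.18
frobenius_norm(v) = 0.05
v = y @ b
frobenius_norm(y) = 0.44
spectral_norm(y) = 0.44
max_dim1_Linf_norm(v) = 0.04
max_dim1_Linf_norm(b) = 0.1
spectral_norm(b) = 0.12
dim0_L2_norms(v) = [0.0, 0.05, 0.0]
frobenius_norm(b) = 0.13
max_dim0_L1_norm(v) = 0.07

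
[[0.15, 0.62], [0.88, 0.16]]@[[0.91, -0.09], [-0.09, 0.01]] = [[0.08, -0.01], [0.79, -0.08]]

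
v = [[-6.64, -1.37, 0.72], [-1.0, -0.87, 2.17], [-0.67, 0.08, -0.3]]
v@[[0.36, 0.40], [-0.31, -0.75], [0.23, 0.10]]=[[-1.8, -1.56], [0.41, 0.47], [-0.34, -0.36]]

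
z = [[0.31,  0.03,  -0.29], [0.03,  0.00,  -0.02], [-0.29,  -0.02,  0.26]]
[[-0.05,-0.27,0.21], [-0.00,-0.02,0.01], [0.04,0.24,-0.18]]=z @ [[0.24,-0.46,-0.02], [-0.12,0.01,1.83], [0.43,0.43,-0.56]]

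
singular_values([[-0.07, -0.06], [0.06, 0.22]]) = [0.24, 0.05]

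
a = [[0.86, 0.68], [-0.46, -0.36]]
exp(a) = [[2.11, 0.88], [-0.6, 0.53]]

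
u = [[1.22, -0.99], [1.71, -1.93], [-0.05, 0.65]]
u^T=[[1.22, 1.71, -0.05], [-0.99, -1.93, 0.65]]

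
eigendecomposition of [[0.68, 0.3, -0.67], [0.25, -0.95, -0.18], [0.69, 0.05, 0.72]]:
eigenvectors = [[0.01+0.70j, 0.01-0.70j, 0.16+0.00j], [(-0.03+0.12j), (-0.03-0.12j), -0.99+0.00j], [(0.71+0j), 0.71-0.00j, -0.04+0.00j]]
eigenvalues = [(0.72+0.69j), (0.72-0.69j), (-1+0j)]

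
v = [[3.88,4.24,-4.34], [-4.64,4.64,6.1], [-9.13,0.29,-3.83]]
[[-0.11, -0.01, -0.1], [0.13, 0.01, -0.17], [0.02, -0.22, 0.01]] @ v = [[0.53, -0.54, 0.80], [2.01, 0.55, 0.15], [1.01, -0.93, -1.47]]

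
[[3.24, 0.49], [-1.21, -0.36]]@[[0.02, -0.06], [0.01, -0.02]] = [[0.07,-0.2], [-0.03,0.08]]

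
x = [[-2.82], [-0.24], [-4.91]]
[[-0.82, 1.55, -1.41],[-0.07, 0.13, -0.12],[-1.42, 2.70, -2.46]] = x @ [[0.29, -0.55, 0.5]]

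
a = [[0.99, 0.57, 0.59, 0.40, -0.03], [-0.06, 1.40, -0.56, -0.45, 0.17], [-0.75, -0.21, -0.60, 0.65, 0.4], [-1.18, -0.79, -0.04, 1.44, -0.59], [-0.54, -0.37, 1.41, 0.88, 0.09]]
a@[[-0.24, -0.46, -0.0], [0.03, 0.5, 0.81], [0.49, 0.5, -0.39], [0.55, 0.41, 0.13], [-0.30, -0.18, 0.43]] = [[0.3, 0.29, 0.27], [-0.52, 0.23, 1.37], [0.12, 0.13, 0.32], [1.21, 0.82, -0.69], [1.27, 1.11, -0.70]]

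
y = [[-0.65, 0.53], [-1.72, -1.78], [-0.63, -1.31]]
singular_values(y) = [2.84, 0.93]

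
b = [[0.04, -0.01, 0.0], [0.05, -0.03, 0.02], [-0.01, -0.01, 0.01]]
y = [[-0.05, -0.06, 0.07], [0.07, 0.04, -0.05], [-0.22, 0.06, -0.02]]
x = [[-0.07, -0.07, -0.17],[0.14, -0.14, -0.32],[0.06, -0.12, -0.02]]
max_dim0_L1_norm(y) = 0.34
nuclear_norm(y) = 0.36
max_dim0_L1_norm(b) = 0.1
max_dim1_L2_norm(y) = 0.23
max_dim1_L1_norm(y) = 0.3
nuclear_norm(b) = 0.10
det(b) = 0.00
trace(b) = 0.02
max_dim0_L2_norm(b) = 0.06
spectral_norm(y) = 0.24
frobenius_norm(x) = 0.45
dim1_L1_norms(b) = [0.05, 0.1, 0.03]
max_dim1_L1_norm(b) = 0.1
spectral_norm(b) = 0.07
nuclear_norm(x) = 0.64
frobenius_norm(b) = 0.08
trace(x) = -0.23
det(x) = 0.01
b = x @ y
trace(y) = -0.03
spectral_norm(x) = 0.41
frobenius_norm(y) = 0.27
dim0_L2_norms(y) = [0.24, 0.09, 0.09]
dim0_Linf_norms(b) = [0.05, 0.03, 0.02]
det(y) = 0.00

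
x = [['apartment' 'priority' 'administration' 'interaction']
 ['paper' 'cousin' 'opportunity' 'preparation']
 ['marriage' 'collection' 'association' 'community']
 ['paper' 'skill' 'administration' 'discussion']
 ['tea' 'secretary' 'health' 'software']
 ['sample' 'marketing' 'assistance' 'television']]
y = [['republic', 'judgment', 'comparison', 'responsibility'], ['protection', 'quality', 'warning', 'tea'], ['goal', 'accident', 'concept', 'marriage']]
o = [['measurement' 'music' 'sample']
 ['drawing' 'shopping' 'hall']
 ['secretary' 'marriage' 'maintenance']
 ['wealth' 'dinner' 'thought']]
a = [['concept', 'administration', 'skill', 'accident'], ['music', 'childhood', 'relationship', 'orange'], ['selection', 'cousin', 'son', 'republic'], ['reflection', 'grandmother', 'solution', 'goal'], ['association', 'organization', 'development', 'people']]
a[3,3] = 'goal'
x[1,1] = 'cousin'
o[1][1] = 'shopping'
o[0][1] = 'music'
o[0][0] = 'measurement'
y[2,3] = 'marriage'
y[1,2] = 'warning'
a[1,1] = 'childhood'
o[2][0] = 'secretary'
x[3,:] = ['paper', 'skill', 'administration', 'discussion']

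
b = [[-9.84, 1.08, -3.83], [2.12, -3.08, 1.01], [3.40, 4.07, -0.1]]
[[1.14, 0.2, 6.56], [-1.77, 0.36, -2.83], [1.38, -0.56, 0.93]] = b@[[-0.26, 0.01, -0.28],[0.57, -0.15, 0.44],[0.53, -0.12, -0.87]]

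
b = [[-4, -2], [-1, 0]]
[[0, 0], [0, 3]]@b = [[0, 0], [-3, 0]]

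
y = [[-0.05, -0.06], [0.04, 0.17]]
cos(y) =[[1.0, 0.0], [-0.00, 0.99]]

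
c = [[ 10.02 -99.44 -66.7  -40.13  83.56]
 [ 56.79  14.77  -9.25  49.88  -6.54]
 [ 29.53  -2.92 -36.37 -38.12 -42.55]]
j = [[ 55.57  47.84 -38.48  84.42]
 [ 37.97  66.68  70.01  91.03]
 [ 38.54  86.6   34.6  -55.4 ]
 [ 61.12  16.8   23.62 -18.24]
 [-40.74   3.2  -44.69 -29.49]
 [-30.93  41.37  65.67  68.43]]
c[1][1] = 14.77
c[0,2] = -66.7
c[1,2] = -9.25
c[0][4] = 83.56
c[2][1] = -2.92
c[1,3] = 49.88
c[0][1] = -99.44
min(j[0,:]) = -38.48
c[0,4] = 83.56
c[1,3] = 49.88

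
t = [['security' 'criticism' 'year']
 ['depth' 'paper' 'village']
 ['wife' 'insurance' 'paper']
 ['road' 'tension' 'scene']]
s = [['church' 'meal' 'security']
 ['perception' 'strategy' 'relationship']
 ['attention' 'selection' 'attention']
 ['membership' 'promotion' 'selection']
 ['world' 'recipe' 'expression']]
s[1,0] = 'perception'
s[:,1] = ['meal', 'strategy', 'selection', 'promotion', 'recipe']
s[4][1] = 'recipe'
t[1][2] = 'village'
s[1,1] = 'strategy'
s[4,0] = 'world'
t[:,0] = ['security', 'depth', 'wife', 'road']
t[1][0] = 'depth'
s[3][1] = 'promotion'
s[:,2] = ['security', 'relationship', 'attention', 'selection', 'expression']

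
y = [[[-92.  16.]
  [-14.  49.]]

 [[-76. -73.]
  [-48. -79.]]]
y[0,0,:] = [-92.0, 16.0]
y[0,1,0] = -14.0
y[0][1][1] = 49.0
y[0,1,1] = 49.0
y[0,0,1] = 16.0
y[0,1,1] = 49.0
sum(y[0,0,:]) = -76.0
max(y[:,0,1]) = 16.0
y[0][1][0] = -14.0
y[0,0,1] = 16.0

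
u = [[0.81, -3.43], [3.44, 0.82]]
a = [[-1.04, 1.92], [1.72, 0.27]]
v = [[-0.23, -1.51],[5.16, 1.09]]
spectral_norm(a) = 2.33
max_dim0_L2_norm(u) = 3.53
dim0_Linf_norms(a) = [1.72, 1.92]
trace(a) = -0.77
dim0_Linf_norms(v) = [5.16, 1.51]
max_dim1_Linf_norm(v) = 5.16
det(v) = 7.54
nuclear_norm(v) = 6.73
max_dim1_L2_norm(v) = 5.27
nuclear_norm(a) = 3.87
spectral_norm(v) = 5.30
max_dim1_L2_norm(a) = 2.18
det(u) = 12.46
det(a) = -3.58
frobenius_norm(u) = 4.99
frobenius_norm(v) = 5.49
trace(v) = 0.86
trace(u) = 1.63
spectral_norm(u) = 3.54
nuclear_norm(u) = 7.06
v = a + u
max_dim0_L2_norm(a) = 2.01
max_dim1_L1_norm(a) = 2.96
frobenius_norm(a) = 2.79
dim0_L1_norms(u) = [4.25, 4.25]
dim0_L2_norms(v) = [5.17, 1.86]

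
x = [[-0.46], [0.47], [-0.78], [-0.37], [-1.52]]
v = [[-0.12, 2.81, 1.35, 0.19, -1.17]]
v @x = [[2.03]]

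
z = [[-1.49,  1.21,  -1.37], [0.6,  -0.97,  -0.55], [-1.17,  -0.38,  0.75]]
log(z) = [[0.71+2.54j, -0.46-0.48j, (-0.01+1.32j)], [(-0.14-0.36j), 0.16+2.85j, (-0.19+0.8j)], [(0.06+1.02j), (-0.31+0.82j), 0.38+0.89j]]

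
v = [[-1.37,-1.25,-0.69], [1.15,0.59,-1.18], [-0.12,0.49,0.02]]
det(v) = -1.39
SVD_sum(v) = [[-1.41, -1.11, 0.12], [1.05, 0.83, -0.09], [0.16, 0.13, -0.01]] + [[0.08, -0.18, -0.8], [0.10, -0.25, -1.09], [-0.01, 0.03, 0.14]] + [[-0.04,0.04,-0.01], [-0.01,0.01,-0.0], [-0.27,0.33,-0.1]]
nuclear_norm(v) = 4.09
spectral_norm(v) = 2.26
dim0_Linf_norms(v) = [1.37, 1.25, 1.18]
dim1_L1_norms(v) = [3.31, 2.92, 0.63]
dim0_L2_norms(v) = [1.79, 1.47, 1.37]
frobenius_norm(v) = 2.69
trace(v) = -0.76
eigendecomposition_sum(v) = [[(-0.86-0j), (-0.37+0j), -0.99+0.00j], [(0.4+0j), (0.17-0j), 0.46-0.00j], [(-0.29-0j), -0.12+0.00j, (-0.33+0j)]] + [[-0.26+0.12j, -0.44-0.16j, (0.15-0.59j)], [(0.37+0.19j), 0.21+0.66j, -0.82+0.36j], [0.08-0.18j, 0.31-0.11j, 0.18+0.38j]] + [[(-0.26-0.12j), (-0.44+0.16j), 0.15+0.59j],  [0.37-0.19j, 0.21-0.66j, (-0.82-0.36j)],  [0.08+0.18j, (0.31+0.11j), 0.18-0.38j]]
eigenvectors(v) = [[0.87+0.00j, -0.32+0.41j, -0.32-0.41j], [-0.41+0.00j, (0.77+0j), 0.77-0.00j], [(0.29+0j), -0.01-0.36j, -0.01+0.36j]]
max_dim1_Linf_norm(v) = 1.37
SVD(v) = [[-0.8, -0.59, 0.13], [0.60, -0.80, 0.03], [0.09, 0.10, 0.99]] @ diag([2.2557955989556118, 1.3959819655775842, 0.44274210045424656]) @ [[0.78, 0.62, -0.07],  [-0.09, 0.22, 0.97],  [-0.61, 0.75, -0.23]]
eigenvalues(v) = [(-1.02+0j), (0.13+1.16j), (0.13-1.16j)]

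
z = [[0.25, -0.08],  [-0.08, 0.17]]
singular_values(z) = [0.3, 0.12]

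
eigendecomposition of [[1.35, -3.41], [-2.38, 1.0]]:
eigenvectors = [[0.79, 0.75],[-0.62, 0.66]]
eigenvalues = [4.03, -1.68]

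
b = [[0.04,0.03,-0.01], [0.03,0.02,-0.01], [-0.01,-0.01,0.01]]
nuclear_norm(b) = 0.07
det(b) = -0.00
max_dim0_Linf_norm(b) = 0.04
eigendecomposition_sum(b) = [[0.04, 0.03, -0.01], [0.03, 0.02, -0.01], [-0.01, -0.01, 0.0]] + [[-0.00,0.00,0.0], [0.0,-0.0,-0.00], [0.0,-0.0,-0.00]] + [[0.00,-0.0,0.0],[-0.00,0.0,-0.00],[0.00,-0.0,0.01]]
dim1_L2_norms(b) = [0.05, 0.04, 0.02]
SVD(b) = [[-0.78,  -0.34,  0.52], [-0.57,  0.06,  -0.82], [0.25,  -0.94,  -0.24]] @ diag([0.06516045870814009, 0.007024335825562068, 0.002184794533702161]) @ [[-0.78,  -0.57,  0.25], [-0.34,  0.06,  -0.94], [-0.52,  0.82,  0.24]]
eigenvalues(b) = [0.07, -0.0, 0.01]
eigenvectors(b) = [[-0.78, -0.52, 0.34],[-0.57, 0.82, -0.06],[0.25, 0.24, 0.94]]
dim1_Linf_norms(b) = [0.04, 0.03, 0.01]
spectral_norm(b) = 0.07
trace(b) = 0.07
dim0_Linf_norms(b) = [0.04, 0.03, 0.01]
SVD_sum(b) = [[0.04, 0.03, -0.01], [0.03, 0.02, -0.01], [-0.01, -0.01, 0.0]] + [[0.0,  -0.0,  0.0], [-0.0,  0.00,  -0.0], [0.0,  -0.00,  0.01]] + [[-0.00, 0.0, 0.00],[0.00, -0.00, -0.0],[0.0, -0.0, -0.00]]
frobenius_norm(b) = 0.07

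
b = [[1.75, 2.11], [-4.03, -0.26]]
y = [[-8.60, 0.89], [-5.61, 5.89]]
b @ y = [[-26.89, 13.99], [36.12, -5.12]]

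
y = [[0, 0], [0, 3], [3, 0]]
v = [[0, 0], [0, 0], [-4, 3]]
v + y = [[0, 0], [0, 3], [-1, 3]]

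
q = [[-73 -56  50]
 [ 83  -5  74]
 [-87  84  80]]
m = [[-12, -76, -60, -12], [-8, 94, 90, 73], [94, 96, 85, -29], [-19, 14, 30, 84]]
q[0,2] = 50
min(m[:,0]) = -19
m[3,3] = 84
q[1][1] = -5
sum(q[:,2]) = 204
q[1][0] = 83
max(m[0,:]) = -12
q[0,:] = [-73, -56, 50]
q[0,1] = -56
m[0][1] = -76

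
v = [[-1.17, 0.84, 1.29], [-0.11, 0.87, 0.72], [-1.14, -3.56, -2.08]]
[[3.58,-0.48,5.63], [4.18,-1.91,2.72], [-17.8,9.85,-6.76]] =v @ [[1.43,-1.08,-0.28], [3.49,-2.63,-0.67], [1.8,0.36,4.55]]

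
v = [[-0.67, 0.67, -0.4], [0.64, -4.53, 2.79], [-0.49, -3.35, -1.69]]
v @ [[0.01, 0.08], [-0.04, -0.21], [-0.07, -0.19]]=[[-0.01, -0.12], [-0.01, 0.47], [0.25, 0.99]]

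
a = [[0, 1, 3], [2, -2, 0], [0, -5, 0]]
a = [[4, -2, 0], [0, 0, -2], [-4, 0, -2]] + [[-4, 3, 3], [2, -2, 2], [4, -5, 2]]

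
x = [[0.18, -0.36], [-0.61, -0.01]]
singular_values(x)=[0.65, 0.34]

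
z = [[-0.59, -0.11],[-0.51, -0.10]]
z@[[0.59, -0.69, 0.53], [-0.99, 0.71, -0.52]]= [[-0.24, 0.33, -0.26], [-0.20, 0.28, -0.22]]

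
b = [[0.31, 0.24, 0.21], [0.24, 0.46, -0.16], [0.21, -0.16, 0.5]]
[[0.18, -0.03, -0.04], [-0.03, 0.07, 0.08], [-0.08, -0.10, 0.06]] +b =[[0.49, 0.21, 0.17], [0.21, 0.53, -0.08], [0.13, -0.26, 0.56]]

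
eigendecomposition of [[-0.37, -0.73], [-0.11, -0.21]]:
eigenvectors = [[-0.96,0.89], [-0.28,-0.46]]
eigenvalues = [-0.58, 0.0]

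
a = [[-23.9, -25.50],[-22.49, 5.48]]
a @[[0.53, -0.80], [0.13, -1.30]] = [[-15.98, 52.27],[-11.21, 10.87]]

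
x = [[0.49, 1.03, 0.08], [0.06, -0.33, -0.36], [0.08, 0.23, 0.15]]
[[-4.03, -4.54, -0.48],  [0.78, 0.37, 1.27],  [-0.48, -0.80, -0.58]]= x@[[3.84, -3.9, -0.61],[-6.05, -2.61, 0.12],[4.02, 0.72, -3.75]]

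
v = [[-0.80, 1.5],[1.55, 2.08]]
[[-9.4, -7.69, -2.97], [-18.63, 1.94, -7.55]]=v @ [[-2.10, 4.74, -1.29], [-7.39, -2.6, -2.67]]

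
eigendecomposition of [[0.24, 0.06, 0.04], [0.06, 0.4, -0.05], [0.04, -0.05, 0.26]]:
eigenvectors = [[0.74,-0.63,-0.25], [-0.34,-0.01,-0.94], [-0.59,-0.78,0.22]]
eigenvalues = [0.18, 0.29, 0.43]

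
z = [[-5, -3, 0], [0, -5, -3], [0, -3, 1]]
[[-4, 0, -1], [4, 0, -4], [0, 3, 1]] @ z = [[20, 15, -1], [-20, 0, -4], [0, -18, -8]]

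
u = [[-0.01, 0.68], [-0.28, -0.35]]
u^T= [[-0.01, -0.28], [0.68, -0.35]]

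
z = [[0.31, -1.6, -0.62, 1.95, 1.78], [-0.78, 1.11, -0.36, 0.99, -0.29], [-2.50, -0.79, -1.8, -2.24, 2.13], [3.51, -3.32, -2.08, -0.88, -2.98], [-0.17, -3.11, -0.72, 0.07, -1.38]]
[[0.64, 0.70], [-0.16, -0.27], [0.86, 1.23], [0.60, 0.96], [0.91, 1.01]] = z @ [[-0.12, -0.09], [-0.28, -0.31], [-0.14, -0.24], [0.02, -0.05], [0.06, 0.1]]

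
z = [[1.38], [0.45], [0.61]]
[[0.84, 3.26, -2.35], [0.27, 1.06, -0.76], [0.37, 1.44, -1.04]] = z @ [[0.61, 2.36, -1.7]]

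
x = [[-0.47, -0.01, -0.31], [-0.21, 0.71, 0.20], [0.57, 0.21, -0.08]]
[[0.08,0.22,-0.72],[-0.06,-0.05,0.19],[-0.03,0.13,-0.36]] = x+[[0.55, 0.23, -0.41], [0.15, -0.76, -0.01], [-0.6, -0.08, -0.28]]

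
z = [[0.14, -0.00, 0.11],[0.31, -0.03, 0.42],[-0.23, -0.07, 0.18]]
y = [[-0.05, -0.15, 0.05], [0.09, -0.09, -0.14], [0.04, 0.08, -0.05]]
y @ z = [[-0.06, 0.0, -0.06], [0.02, 0.01, -0.05], [0.04, 0.00, 0.03]]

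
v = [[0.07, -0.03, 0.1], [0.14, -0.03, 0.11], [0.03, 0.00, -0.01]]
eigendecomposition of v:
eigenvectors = [[-0.34, 0.19, -0.57], [-0.92, 0.96, 0.4], [-0.19, 0.19, 0.72]]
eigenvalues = [0.04, 0.02, -0.03]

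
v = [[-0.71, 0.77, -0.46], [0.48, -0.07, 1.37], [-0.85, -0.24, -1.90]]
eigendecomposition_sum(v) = [[(-0.6+0j), 0.09+0.00j, (-1.05+0j)], [0.68-0.00j, -0.11-0.00j, 1.21-0.00j], [-0.90+0.00j, (0.14+0j), -1.58+0.00j]] + [[-0.06+0.15j, (0.34+0.18j), 0.30+0.04j], [(-0.1+0.02j), 0.02+0.24j, 0.08+0.17j], [(0.02-0.09j), -0.19-0.08j, -0.16-0.01j]] + [[(-0.06-0.15j), (0.34-0.18j), (0.3-0.04j)], [-0.10-0.02j, 0.02-0.24j, (0.08-0.17j)], [0.02+0.09j, -0.19+0.08j, -0.16+0.01j]]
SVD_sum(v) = [[-0.32, 0.02, -0.67],[0.62, -0.04, 1.3],[-0.89, 0.05, -1.87]] + [[-0.37, 0.76, 0.2],[-0.02, 0.04, 0.01],[0.12, -0.24, -0.06]] + [[-0.02, -0.01, 0.01], [-0.12, -0.07, 0.06], [-0.08, -0.05, 0.04]]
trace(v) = -2.68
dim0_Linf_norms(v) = [0.85, 0.77, 1.9]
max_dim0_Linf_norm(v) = 1.9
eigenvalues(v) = [(-2.28+0j), (-0.2+0.39j), (-0.2-0.39j)]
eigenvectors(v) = [[0.47+0.00j, -0.77+0.00j, -0.77-0.00j],[(-0.54+0j), -0.26-0.41j, (-0.26+0.41j)],[(0.7+0j), (0.41-0.04j), 0.41+0.04j]]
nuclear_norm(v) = 3.73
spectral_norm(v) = 2.63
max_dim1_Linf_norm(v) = 1.9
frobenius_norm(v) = 2.79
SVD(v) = [[-0.28, -0.95, 0.13],[0.55, -0.05, 0.83],[-0.79, 0.30, 0.54]] @ diag([2.633676048357288, 0.9171563322218766, 0.18296101927584174]) @ [[0.43,  -0.02,  0.9], [0.43,  -0.87,  -0.23], [-0.79,  -0.48,  0.37]]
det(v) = -0.44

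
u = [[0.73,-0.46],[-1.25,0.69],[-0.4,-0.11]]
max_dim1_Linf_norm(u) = 1.25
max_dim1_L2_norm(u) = 1.43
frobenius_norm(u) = 1.72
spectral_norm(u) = 1.69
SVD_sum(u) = [[0.76, -0.40], [-1.26, 0.67], [-0.27, 0.14]] + [[-0.03, -0.06], [0.01, 0.02], [-0.13, -0.25]]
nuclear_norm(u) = 1.99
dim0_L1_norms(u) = [2.38, 1.26]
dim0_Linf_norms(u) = [1.25, 0.69]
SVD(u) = [[-0.51, 0.22], [0.84, -0.08], [0.18, 0.97]] @ diag([1.6939594040390633, 0.29274824929898585]) @ [[-0.88, 0.47],[-0.47, -0.88]]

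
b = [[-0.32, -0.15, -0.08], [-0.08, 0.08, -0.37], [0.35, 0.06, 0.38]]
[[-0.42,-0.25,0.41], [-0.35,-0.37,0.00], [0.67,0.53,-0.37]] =b @ [[0.59,0.95,-1.27],[1.01,-0.73,-0.17],[1.05,0.64,0.23]]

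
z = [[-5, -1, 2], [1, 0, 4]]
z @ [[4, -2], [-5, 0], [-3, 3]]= [[-21, 16], [-8, 10]]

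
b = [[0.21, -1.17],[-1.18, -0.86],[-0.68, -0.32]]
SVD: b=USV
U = [[0.43, -0.89], [0.81, 0.33], [0.39, 0.3]]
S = [1.75, 1.03]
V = [[-0.65, -0.76], [-0.76, 0.65]]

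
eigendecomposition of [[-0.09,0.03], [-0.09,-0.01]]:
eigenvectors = [[(0.38-0.32j),0.38+0.32j],[0.87+0.00j,(0.87-0j)]]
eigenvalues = [(-0.05+0.03j), (-0.05-0.03j)]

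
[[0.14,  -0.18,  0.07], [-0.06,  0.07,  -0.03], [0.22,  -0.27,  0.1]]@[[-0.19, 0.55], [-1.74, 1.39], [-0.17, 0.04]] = [[0.27, -0.17], [-0.11, 0.06], [0.41, -0.25]]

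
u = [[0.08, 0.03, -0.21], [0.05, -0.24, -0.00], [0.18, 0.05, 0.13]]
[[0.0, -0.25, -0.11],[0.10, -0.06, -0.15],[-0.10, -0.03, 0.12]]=u@[[-0.29, -0.85, 0.06], [-0.48, 0.08, 0.63], [-0.18, 0.88, 0.62]]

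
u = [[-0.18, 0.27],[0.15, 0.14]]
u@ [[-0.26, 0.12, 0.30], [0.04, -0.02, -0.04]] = [[0.06, -0.03, -0.06],[-0.03, 0.02, 0.04]]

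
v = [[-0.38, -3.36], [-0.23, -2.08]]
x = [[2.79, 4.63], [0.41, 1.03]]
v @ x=[[-2.44, -5.22], [-1.49, -3.21]]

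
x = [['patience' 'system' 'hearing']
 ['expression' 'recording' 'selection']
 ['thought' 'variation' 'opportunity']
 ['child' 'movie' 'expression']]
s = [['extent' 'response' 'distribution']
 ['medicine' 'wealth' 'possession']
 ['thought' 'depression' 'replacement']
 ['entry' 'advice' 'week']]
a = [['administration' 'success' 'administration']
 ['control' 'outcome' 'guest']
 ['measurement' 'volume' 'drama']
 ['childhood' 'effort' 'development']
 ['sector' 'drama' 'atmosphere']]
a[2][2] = 'drama'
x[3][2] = 'expression'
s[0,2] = 'distribution'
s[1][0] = 'medicine'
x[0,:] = ['patience', 'system', 'hearing']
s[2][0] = 'thought'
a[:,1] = ['success', 'outcome', 'volume', 'effort', 'drama']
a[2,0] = 'measurement'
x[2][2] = 'opportunity'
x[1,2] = 'selection'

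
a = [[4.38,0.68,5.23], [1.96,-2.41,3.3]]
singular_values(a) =[7.83, 2.49]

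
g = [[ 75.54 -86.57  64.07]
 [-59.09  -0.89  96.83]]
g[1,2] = 96.83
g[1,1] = -0.89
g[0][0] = 75.54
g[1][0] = -59.09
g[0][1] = -86.57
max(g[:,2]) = 96.83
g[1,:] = [-59.09, -0.89, 96.83]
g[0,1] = -86.57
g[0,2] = 64.07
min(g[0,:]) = -86.57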